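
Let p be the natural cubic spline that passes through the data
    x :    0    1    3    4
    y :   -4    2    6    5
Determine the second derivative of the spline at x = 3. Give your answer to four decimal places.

With m_i denoting the second derivative at x_i, h_i = 1, 2, 1, and Δ_i = (y_(i+1) − y_i)/h_i = 6, 2, -1:
  1·m_0 + 6·m_1 + 2·m_2 = 6(Δ_1 - Δ_0) = -24
  2·m_1 + 6·m_2 + 1·m_3 = 6(Δ_2 - Δ_1) = -18
Natural end conditions: m_0 = m_3 = 0.
Solving the tridiagonal system: m_0 = 0, m_1 = -27/8, m_2 = -15/8, m_3 = 0.

-1.8750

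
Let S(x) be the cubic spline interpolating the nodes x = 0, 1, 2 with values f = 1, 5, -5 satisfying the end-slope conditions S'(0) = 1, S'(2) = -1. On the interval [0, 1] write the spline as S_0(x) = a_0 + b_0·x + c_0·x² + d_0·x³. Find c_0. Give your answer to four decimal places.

Write M_i for S''(x_i). With h_i = 1, 1 and divided differences Δ_i = 4, -10, the continuity of S' gives the tridiagonal system
  1·M_0 + 4·M_1 + 1·M_2 = 6(Δ_1 - Δ_0) = -84
Clamped end conditions give two more equations: 2h_0·M_0 + h_0·M_1 = 6(Δ_0 - S'(0)) = 18 and h_1·M_1 + 2h_1·M_2 = 6(S'(2) - Δ_1) = 54.
Forward elimination and back-substitution give M_0 = 29, M_1 = -40, M_2 = 47.
On [0, 1], with S_0(x) = a_0 + b_0·x + c_0·x² + d_0·x³: c_0 = M_0/2 = 29/2, d_0 = (M_1 - M_0)/(6h_0) = -23/2, b_0 = Δ_0 - h_0(2M_0 + M_1)/6 = 1.

14.5000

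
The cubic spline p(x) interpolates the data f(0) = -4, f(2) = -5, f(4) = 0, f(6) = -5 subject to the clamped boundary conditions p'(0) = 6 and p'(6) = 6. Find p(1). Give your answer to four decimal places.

-3.1000

Write M_i for p''(x_i). With h_i = 2, 2, 2 and divided differences Δ_i = -1/2, 5/2, -5/2, the continuity of p' gives the tridiagonal system
  2·M_0 + 8·M_1 + 2·M_2 = 6(Δ_1 - Δ_0) = 18
  2·M_1 + 8·M_2 + 2·M_3 = 6(Δ_2 - Δ_1) = -30
Clamped end conditions give two more equations: 2h_0·M_0 + h_0·M_1 = 6(Δ_0 - p'(0)) = -39 and h_2·M_2 + 2h_2·M_3 = 6(p'(6) - Δ_2) = 51.
Hence M_0 = -139/10, M_1 = 83/10, M_2 = -103/10, M_3 = 179/10.
On [0, 2], p(x) = -4 + 6·x - 139/20·x² + 37/20·x³.
With x = 1: p(1) = -31/10.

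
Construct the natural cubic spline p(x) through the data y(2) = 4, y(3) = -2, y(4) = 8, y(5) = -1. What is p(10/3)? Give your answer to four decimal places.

1.1012

With m_i denoting the second derivative at x_i, h_i = 1, 1, 1, and Δ_i = (y_(i+1) − y_i)/h_i = -6, 10, -9:
  1·m_0 + 4·m_1 + 1·m_2 = 6(Δ_1 - Δ_0) = 96
  1·m_1 + 4·m_2 + 1·m_3 = 6(Δ_2 - Δ_1) = -114
Natural end conditions: m_0 = m_3 = 0.
Solving the tridiagonal system: m_0 = 0, m_1 = 166/5, m_2 = -184/5, m_3 = 0.
On [3, 4], p(x) = -2 + 76/15·(x - 3) + 83/5·(x - 3)² - 35/3·(x - 3)³.
With (x - 3) = 1/3: p(10/3) = 446/405.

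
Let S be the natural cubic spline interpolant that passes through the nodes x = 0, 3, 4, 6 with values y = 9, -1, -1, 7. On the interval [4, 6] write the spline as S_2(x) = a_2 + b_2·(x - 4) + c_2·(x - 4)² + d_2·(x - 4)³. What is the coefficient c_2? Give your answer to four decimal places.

1.8298

With M_i denoting the second derivative at x_i, h_i = 3, 1, 2, and Δ_i = (y_(i+1) − y_i)/h_i = -10/3, 0, 4:
  3·M_0 + 8·M_1 + 1·M_2 = 6(Δ_1 - Δ_0) = 20
  1·M_1 + 6·M_2 + 2·M_3 = 6(Δ_2 - Δ_1) = 24
Natural end conditions: M_0 = M_3 = 0.
Solving: M_0 = 0, M_1 = 96/47, M_2 = 172/47, M_3 = 0.
On [4, 6], with S_2(x) = a_2 + b_2·(x - 4) + c_2·(x - 4)² + d_2·(x - 4)³: c_2 = M_2/2 = 86/47, d_2 = (M_3 - M_2)/(6h_2) = -43/141, b_2 = Δ_2 - h_2(2M_2 + M_3)/6 = 220/141.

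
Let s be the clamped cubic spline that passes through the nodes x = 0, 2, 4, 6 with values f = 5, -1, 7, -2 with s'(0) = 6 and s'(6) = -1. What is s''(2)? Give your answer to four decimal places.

13.4667

Put m_i = s'' at the i-th knot. Here h = (2, 2, 2) and Δ = (-3, 4, -9/2), so the interior equations h_(i-1)·m_(i-1) + 2(h_(i-1)+h_i)·m_i + h_i·m_(i+1) = 6(Δ_i − Δ_(i-1)) read
  2·m_0 + 8·m_1 + 2·m_2 = 6(Δ_1 - Δ_0) = 42
  2·m_1 + 8·m_2 + 2·m_3 = 6(Δ_2 - Δ_1) = -51
Clamped end conditions give two more equations: 2h_0·m_0 + h_0·m_1 = 6(Δ_0 - s'(0)) = -54 and h_2·m_2 + 2h_2·m_3 = 6(s'(6) - Δ_2) = 21.
Solving the tridiagonal system: m_0 = -607/30, m_1 = 202/15, m_2 = -379/30, m_3 = 347/30.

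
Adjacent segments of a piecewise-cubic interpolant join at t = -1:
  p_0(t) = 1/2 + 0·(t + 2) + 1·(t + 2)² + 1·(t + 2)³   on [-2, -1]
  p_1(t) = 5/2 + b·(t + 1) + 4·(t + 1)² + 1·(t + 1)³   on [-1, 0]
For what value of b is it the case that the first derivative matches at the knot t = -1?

p_0'(t) = 0 + 2·(t + 2) + 3·(t + 2)², so p_0'(-1) = 5. On the right, p_1'(-1) = b, so b = 5.

5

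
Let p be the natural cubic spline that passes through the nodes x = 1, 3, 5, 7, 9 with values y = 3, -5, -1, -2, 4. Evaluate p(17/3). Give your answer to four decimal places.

Let σ_i = p''(x_i). Step sizes h_i = 2, 2, 2, 2; slopes of the chords Δ_i = (y_(i+1) - y_i)/h_i = -4, 2, -1/2, 3.
  2·σ_0 + 8·σ_1 + 2·σ_2 = 6(Δ_1 - Δ_0) = 36
  2·σ_1 + 8·σ_2 + 2·σ_3 = 6(Δ_2 - Δ_1) = -15
  2·σ_2 + 8·σ_3 + 2·σ_4 = 6(Δ_3 - Δ_2) = 21
Natural end conditions: σ_0 = σ_4 = 0.
Hence σ_0 = 0, σ_1 = 621/112, σ_2 = -117/28, σ_3 = 411/112, σ_4 = 0.
On [5, 7], p(x) = -1 + 17/16·(x - 5) - 117/56·(x - 5)² + 293/448·(x - 5)³.
With (x - 5) = 2/3: p(17/3) = -194/189.

-1.0265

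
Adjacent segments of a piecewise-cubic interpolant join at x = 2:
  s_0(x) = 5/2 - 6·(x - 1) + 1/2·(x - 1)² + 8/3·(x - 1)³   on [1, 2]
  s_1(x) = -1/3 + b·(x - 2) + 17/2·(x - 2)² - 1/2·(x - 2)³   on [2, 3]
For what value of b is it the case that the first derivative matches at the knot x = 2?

3

s_0'(x) = -6 + 1·(x - 1) + 8·(x - 1)², so s_0'(2) = 3. On the right, s_1'(2) = b, so b = 3.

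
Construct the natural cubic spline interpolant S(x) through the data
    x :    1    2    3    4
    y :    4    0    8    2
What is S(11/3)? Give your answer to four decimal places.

5.3432

Let M_i = S''(x_i). Step sizes h_i = 1, 1, 1; slopes of the chords Δ_i = (y_(i+1) - y_i)/h_i = -4, 8, -6.
  1·M_0 + 4·M_1 + 1·M_2 = 6(Δ_1 - Δ_0) = 72
  1·M_1 + 4·M_2 + 1·M_3 = 6(Δ_2 - Δ_1) = -84
Natural end conditions: M_0 = M_3 = 0.
Solving the tridiagonal system: M_0 = 0, M_1 = 124/5, M_2 = -136/5, M_3 = 0.
On [3, 4], S(x) = 8 + 46/15·(x - 3) - 68/5·(x - 3)² + 68/15·(x - 3)³.
With (x - 3) = 2/3: S(11/3) = 2164/405.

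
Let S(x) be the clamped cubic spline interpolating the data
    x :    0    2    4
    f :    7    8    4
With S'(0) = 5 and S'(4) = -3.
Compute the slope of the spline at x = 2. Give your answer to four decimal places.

-1.6250

With σ_i denoting the second derivative at x_i, h_i = 2, 2, and Δ_i = (y_(i+1) − y_i)/h_i = 1/2, -2:
  2·σ_0 + 8·σ_1 + 2·σ_2 = 6(Δ_1 - Δ_0) = -15
Clamped end conditions give two more equations: 2h_0·σ_0 + h_0·σ_1 = 6(Δ_0 - S'(0)) = -27 and h_1·σ_1 + 2h_1·σ_2 = 6(S'(4) - Δ_1) = -6.
Solving the tridiagonal system: σ_0 = -55/8, σ_1 = 1/4, σ_2 = -13/8.
On [2, 4], S'(x) = b_1 + 2c_1·(x - 2) + 3d_1·(x - 2)² with b_1 = Δ_1 - h_1(2σ_1 + σ_2)/6 = -13/8, c_1 = σ_1/2 = 1/8, d_1 = (σ_2 - σ_1)/(6h_1) = -5/32. So S'(2) = -13/8.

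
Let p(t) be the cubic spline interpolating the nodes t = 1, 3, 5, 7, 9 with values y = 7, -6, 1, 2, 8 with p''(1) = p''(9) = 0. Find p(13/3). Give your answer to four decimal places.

Write m_i for p''(x_i). With h_i = 2, 2, 2, 2 and divided differences Δ_i = -13/2, 7/2, 1/2, 3, the continuity of p' gives the tridiagonal system
  2·m_0 + 8·m_1 + 2·m_2 = 6(Δ_1 - Δ_0) = 60
  2·m_1 + 8·m_2 + 2·m_3 = 6(Δ_2 - Δ_1) = -18
  2·m_2 + 8·m_3 + 2·m_4 = 6(Δ_3 - Δ_2) = 15
Natural end conditions: m_0 = m_4 = 0.
Forward elimination and back-substitution give m_0 = 0, m_1 = 141/16, m_2 = -21/4, m_3 = 51/16, m_4 = 0.
On [3, 5], p(t) = -6 - 5/8·(t - 3) + 141/32·(t - 3)² - 75/64·(t - 3)³.
With (t - 3) = 4/3: p(13/3) = -16/9.

-1.7778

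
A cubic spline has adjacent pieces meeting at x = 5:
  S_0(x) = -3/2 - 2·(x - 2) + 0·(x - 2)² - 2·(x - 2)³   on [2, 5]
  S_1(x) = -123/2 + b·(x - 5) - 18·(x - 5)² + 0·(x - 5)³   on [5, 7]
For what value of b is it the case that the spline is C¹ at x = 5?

-56

S_0'(x) = -2 + 0·(x - 2) - 6·(x - 2)², so S_0'(5) = -56. On the right, S_1'(5) = b, so b = -56.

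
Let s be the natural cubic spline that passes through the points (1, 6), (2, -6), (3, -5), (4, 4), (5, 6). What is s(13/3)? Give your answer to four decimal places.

Let M_i = s''(x_i). Step sizes h_i = 1, 1, 1, 1; slopes of the chords Δ_i = (y_(i+1) - y_i)/h_i = -12, 1, 9, 2.
  1·M_0 + 4·M_1 + 1·M_2 = 6(Δ_1 - Δ_0) = 78
  1·M_1 + 4·M_2 + 1·M_3 = 6(Δ_2 - Δ_1) = 48
  1·M_2 + 4·M_3 + 1·M_4 = 6(Δ_3 - Δ_2) = -42
Natural end conditions: M_0 = M_4 = 0.
Forward elimination and back-substitution give M_0 = 0, M_1 = 117/7, M_2 = 78/7, M_3 = -93/7, M_4 = 0.
On [4, 5], s(x) = 4 + 45/7·(x - 4) - 93/14·(x - 4)² + 31/14·(x - 4)³.
With (x - 4) = 1/3: s(13/3) = 1037/189.

5.4868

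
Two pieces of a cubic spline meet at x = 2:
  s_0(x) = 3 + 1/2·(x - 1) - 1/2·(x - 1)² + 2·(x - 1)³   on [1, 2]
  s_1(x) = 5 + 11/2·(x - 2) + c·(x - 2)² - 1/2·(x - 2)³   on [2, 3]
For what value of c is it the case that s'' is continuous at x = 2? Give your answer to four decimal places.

5.5000

s_0''(x) = -1 + 12·(x - 1), so s_0''(2) = 11. On the right, s_1''(2) = 2c, so c = 11/2.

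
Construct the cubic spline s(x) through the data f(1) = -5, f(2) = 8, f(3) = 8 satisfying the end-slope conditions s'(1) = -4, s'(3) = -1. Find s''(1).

With M_i denoting the second derivative at x_i, h_i = 1, 1, and Δ_i = (y_(i+1) − y_i)/h_i = 13, 0:
  1·M_0 + 4·M_1 + 1·M_2 = 6(Δ_1 - Δ_0) = -78
Clamped end conditions give two more equations: 2h_0·M_0 + h_0·M_1 = 6(Δ_0 - s'(1)) = 102 and h_1·M_1 + 2h_1·M_2 = 6(s'(3) - Δ_1) = -6.
Solving: M_0 = 72, M_1 = -42, M_2 = 18.

72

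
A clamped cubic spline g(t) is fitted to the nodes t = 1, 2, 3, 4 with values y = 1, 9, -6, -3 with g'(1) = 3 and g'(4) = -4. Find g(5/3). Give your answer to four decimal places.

Let M_i = g''(x_i). Step sizes h_i = 1, 1, 1; slopes of the chords Δ_i = (y_(i+1) - y_i)/h_i = 8, -15, 3.
  1·M_0 + 4·M_1 + 1·M_2 = 6(Δ_1 - Δ_0) = -138
  1·M_1 + 4·M_2 + 1·M_3 = 6(Δ_2 - Δ_1) = 108
Clamped end conditions give two more equations: 2h_0·M_0 + h_0·M_1 = 6(Δ_0 - g'(1)) = 30 and h_2·M_2 + 2h_2·M_3 = 6(g'(4) - Δ_2) = -42.
Forward elimination and back-substitution give M_0 = 668/15, M_1 = -886/15, M_2 = 806/15, M_3 = -718/15.
On [1, 2], g(t) = 1 + 3·(t - 1) + 334/15·(t - 1)² - 259/15·(t - 1)³.
With (t - 1) = 2/3: g(5/3) = 3151/405.

7.7802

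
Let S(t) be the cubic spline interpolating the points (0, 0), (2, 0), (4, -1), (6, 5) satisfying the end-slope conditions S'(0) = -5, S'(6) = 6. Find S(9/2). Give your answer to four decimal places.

Put M_i = S'' at the i-th knot. Here h = (2, 2, 2) and Δ = (0, -1/2, 3), so the interior equations h_(i-1)·M_(i-1) + 2(h_(i-1)+h_i)·M_i + h_i·M_(i+1) = 6(Δ_i − Δ_(i-1)) read
  2·M_0 + 8·M_1 + 2·M_2 = 6(Δ_1 - Δ_0) = -3
  2·M_1 + 8·M_2 + 2·M_3 = 6(Δ_2 - Δ_1) = 21
Clamped end conditions give two more equations: 2h_0·M_0 + h_0·M_1 = 6(Δ_0 - S'(0)) = 30 and h_2·M_2 + 2h_2·M_3 = 6(S'(6) - Δ_2) = 18.
Forward elimination and back-substitution give M_0 = 55/6, M_1 = -10/3, M_2 = 8/3, M_3 = 19/6.
On [4, 6], S(t) = -1 + 1/6·(t - 4) + 4/3·(t - 4)² + 1/24·(t - 4)³.
With (t - 4) = 1/2: S(9/2) = -37/64.

-0.5781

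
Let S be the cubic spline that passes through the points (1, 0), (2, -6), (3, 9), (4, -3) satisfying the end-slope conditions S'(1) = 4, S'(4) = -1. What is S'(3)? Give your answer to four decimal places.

Put m_i = S'' at the i-th knot. Here h = (1, 1, 1) and Δ = (-6, 15, -12), so the interior equations h_(i-1)·m_(i-1) + 2(h_(i-1)+h_i)·m_i + h_i·m_(i+1) = 6(Δ_i − Δ_(i-1)) read
  1·m_0 + 4·m_1 + 1·m_2 = 6(Δ_1 - Δ_0) = 126
  1·m_1 + 4·m_2 + 1·m_3 = 6(Δ_2 - Δ_1) = -162
Clamped end conditions give two more equations: 2h_0·m_0 + h_0·m_1 = 6(Δ_0 - S'(1)) = -60 and h_2·m_2 + 2h_2·m_3 = 6(S'(4) - Δ_2) = 66.
Solving: m_0 = -944/15, m_1 = 988/15, m_2 = -1118/15, m_3 = 1054/15.
On [3, 4], S'(t) = b_2 + 2c_2·(t - 3) + 3d_2·(t - 3)² with b_2 = Δ_2 - h_2(2m_2 + m_3)/6 = 17/15, c_2 = m_2/2 = -559/15, d_2 = (m_3 - m_2)/(6h_2) = 362/15. So S'(3) = 17/15.

1.1333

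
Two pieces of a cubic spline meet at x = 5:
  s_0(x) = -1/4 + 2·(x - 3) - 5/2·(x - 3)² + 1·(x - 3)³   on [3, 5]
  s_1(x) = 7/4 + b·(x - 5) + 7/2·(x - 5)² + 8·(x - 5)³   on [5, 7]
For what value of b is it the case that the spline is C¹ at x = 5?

4

s_0'(x) = 2 - 5·(x - 3) + 3·(x - 3)², so s_0'(5) = 4. On the right, s_1'(5) = b, so b = 4.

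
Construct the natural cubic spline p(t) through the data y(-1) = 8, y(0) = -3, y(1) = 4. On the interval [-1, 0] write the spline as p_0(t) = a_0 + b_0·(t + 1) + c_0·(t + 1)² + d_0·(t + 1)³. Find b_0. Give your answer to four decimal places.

Put m_i = p'' at the i-th knot. Here h = (1, 1) and Δ = (-11, 7), so the interior equations h_(i-1)·m_(i-1) + 2(h_(i-1)+h_i)·m_i + h_i·m_(i+1) = 6(Δ_i − Δ_(i-1)) read
  1·m_0 + 4·m_1 + 1·m_2 = 6(Δ_1 - Δ_0) = 108
Natural end conditions: m_0 = m_2 = 0.
Solving the tridiagonal system: m_0 = 0, m_1 = 27, m_2 = 0.
On [-1, 0], with p_0(t) = a_0 + b_0·(t + 1) + c_0·(t + 1)² + d_0·(t + 1)³: c_0 = m_0/2 = 0, d_0 = (m_1 - m_0)/(6h_0) = 9/2, b_0 = Δ_0 - h_0(2m_0 + m_1)/6 = -31/2.

-15.5000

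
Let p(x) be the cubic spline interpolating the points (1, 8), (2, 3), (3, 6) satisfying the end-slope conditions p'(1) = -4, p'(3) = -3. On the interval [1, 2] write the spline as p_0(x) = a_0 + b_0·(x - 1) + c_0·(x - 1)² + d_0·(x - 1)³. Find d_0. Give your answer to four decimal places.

With σ_i denoting the second derivative at x_i, h_i = 1, 1, and Δ_i = (y_(i+1) − y_i)/h_i = -5, 3:
  1·σ_0 + 4·σ_1 + 1·σ_2 = 6(Δ_1 - Δ_0) = 48
Clamped end conditions give two more equations: 2h_0·σ_0 + h_0·σ_1 = 6(Δ_0 - p'(1)) = -6 and h_1·σ_1 + 2h_1·σ_2 = 6(p'(3) - Δ_1) = -36.
Forward elimination and back-substitution give σ_0 = -29/2, σ_1 = 23, σ_2 = -59/2.
On [1, 2], with p_0(x) = a_0 + b_0·(x - 1) + c_0·(x - 1)² + d_0·(x - 1)³: c_0 = σ_0/2 = -29/4, d_0 = (σ_1 - σ_0)/(6h_0) = 25/4, b_0 = Δ_0 - h_0(2σ_0 + σ_1)/6 = -4.

6.2500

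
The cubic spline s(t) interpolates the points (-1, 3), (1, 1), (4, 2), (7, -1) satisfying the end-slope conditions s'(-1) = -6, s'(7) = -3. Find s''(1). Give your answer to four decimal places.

Put M_i = s'' at the i-th knot. Here h = (2, 3, 3) and Δ = (-1, 1/3, -1), so the interior equations h_(i-1)·M_(i-1) + 2(h_(i-1)+h_i)·M_i + h_i·M_(i+1) = 6(Δ_i − Δ_(i-1)) read
  2·M_0 + 10·M_1 + 3·M_2 = 6(Δ_1 - Δ_0) = 8
  3·M_1 + 12·M_2 + 3·M_3 = 6(Δ_2 - Δ_1) = -8
Clamped end conditions give two more equations: 2h_0·M_0 + h_0·M_1 = 6(Δ_0 - s'(-1)) = 30 and h_2·M_2 + 2h_2·M_3 = 6(s'(7) - Δ_2) = -12.
Forward elimination and back-substitution give M_0 = 150/19, M_1 = -15/19, M_2 = 2/57, M_3 = -115/57.

-0.7895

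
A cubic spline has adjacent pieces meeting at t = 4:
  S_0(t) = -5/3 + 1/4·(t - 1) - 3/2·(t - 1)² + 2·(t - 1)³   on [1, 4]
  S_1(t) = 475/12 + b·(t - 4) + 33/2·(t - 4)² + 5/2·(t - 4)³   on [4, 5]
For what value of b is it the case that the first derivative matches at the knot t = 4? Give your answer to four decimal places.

S_0'(t) = 1/4 - 3·(t - 1) + 6·(t - 1)², so S_0'(4) = 181/4. On the right, S_1'(4) = b, so b = 181/4.

45.2500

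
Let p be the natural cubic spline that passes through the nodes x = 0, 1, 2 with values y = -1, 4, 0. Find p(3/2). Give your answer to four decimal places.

2.8438

With M_i denoting the second derivative at x_i, h_i = 1, 1, and Δ_i = (y_(i+1) − y_i)/h_i = 5, -4:
  1·M_0 + 4·M_1 + 1·M_2 = 6(Δ_1 - Δ_0) = -54
Natural end conditions: M_0 = M_2 = 0.
Hence M_0 = 0, M_1 = -27/2, M_2 = 0.
On [1, 2], p(x) = 4 + 1/2·(x - 1) - 27/4·(x - 1)² + 9/4·(x - 1)³.
With (x - 1) = 1/2: p(3/2) = 91/32.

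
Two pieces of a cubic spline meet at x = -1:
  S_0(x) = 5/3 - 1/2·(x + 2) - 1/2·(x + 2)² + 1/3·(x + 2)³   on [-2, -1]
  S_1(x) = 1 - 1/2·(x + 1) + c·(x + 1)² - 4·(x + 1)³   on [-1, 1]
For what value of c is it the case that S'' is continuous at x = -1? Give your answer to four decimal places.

S_0''(x) = -1 + 2·(x + 2), so S_0''(-1) = 1. On the right, S_1''(-1) = 2c, so c = 1/2.

0.5000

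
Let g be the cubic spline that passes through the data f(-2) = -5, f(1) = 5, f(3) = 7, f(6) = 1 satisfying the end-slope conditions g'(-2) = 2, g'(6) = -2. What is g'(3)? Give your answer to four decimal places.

-0.7143

With M_i denoting the second derivative at x_i, h_i = 3, 2, 3, and Δ_i = (y_(i+1) − y_i)/h_i = 10/3, 1, -2:
  3·M_0 + 10·M_1 + 2·M_2 = 6(Δ_1 - Δ_0) = -14
  2·M_1 + 10·M_2 + 3·M_3 = 6(Δ_2 - Δ_1) = -18
Clamped end conditions give two more equations: 2h_0·M_0 + h_0·M_1 = 6(Δ_0 - g'(-2)) = 8 and h_2·M_2 + 2h_2·M_3 = 6(g'(6) - Δ_2) = 0.
Solving: M_0 = 46/21, M_1 = -12/7, M_2 = -12/7, M_3 = 6/7.
On [3, 6], g'(x) = b_2 + 2c_2·(x - 3) + 3d_2·(x - 3)² with b_2 = Δ_2 - h_2(2M_2 + M_3)/6 = -5/7, c_2 = M_2/2 = -6/7, d_2 = (M_3 - M_2)/(6h_2) = 1/7. So g'(3) = -5/7.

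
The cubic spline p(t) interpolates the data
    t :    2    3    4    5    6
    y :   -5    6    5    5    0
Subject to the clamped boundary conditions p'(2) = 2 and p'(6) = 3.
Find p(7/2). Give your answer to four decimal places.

Write m_i for p''(x_i). With h_i = 1, 1, 1, 1 and divided differences Δ_i = 11, -1, 0, -5, the continuity of p' gives the tridiagonal system
  1·m_0 + 4·m_1 + 1·m_2 = 6(Δ_1 - Δ_0) = -72
  1·m_1 + 4·m_2 + 1·m_3 = 6(Δ_2 - Δ_1) = 6
  1·m_2 + 4·m_3 + 1·m_4 = 6(Δ_3 - Δ_2) = -30
Clamped end conditions give two more equations: 2h_0·m_0 + h_0·m_1 = 6(Δ_0 - p'(2)) = 54 and h_3·m_3 + 2h_3·m_4 = 6(p'(6) - Δ_3) = 48.
Solving the tridiagonal system: m_0 = 605/14, m_1 = -227/7, m_2 = 29/2, m_3 = -137/7, m_4 = 473/14.
On [3, 4], p(t) = 6 + 207/28·(t - 3) - 227/14·(t - 3)² + 219/28·(t - 3)³.
With (t - 3) = 1/2: p(7/2) = 1483/224.

6.6205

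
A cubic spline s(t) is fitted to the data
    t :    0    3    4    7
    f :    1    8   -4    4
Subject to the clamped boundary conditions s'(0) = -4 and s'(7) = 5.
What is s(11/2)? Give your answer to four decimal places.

-5.6182

Put σ_i = s'' at the i-th knot. Here h = (3, 1, 3) and Δ = (7/3, -12, 8/3), so the interior equations h_(i-1)·σ_(i-1) + 2(h_(i-1)+h_i)·σ_i + h_i·σ_(i+1) = 6(Δ_i − Δ_(i-1)) read
  3·σ_0 + 8·σ_1 + 1·σ_2 = 6(Δ_1 - Δ_0) = -86
  1·σ_1 + 8·σ_2 + 3·σ_3 = 6(Δ_2 - Δ_1) = 88
Clamped end conditions give two more equations: 2h_0·σ_0 + h_0·σ_1 = 6(Δ_0 - s'(0)) = 38 and h_2·σ_2 + 2h_2·σ_3 = 6(s'(7) - Δ_2) = 14.
Hence σ_0 = 2572/165, σ_1 = -1018/55, σ_2 = 842/55, σ_3 = -878/165.
On [4, 7], s(t) = -4 - 549/55·(t - 4) + 421/55·(t - 4)² - 1702/1485·(t - 4)³.
With (t - 4) = 3/2: s(11/2) = -309/55.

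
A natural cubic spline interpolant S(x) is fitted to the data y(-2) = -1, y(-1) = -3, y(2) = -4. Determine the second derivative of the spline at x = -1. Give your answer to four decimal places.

1.2500

With M_i denoting the second derivative at x_i, h_i = 1, 3, and Δ_i = (y_(i+1) − y_i)/h_i = -2, -1/3:
  1·M_0 + 8·M_1 + 3·M_2 = 6(Δ_1 - Δ_0) = 10
Natural end conditions: M_0 = M_2 = 0.
Forward elimination and back-substitution give M_0 = 0, M_1 = 5/4, M_2 = 0.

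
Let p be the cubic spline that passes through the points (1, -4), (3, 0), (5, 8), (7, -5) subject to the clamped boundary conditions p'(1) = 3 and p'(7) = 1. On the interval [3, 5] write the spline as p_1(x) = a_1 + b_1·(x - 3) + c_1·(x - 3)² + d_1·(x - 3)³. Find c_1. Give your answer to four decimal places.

Write M_i for p''(x_i). With h_i = 2, 2, 2 and divided differences Δ_i = 2, 4, -13/2, the continuity of p' gives the tridiagonal system
  2·M_0 + 8·M_1 + 2·M_2 = 6(Δ_1 - Δ_0) = 12
  2·M_1 + 8·M_2 + 2·M_3 = 6(Δ_2 - Δ_1) = -63
Clamped end conditions give two more equations: 2h_0·M_0 + h_0·M_1 = 6(Δ_0 - p'(1)) = -6 and h_2·M_2 + 2h_2·M_3 = 6(p'(7) - Δ_2) = 45.
Solving: M_0 = -137/30, M_1 = 92/15, M_2 = -419/30, M_3 = 547/30.
On [3, 5], with p_1(x) = a_1 + b_1·(x - 3) + c_1·(x - 3)² + d_1·(x - 3)³: c_1 = M_1/2 = 46/15, d_1 = (M_2 - M_1)/(6h_1) = -67/40, b_1 = Δ_1 - h_1(2M_1 + M_2)/6 = 137/30.

3.0667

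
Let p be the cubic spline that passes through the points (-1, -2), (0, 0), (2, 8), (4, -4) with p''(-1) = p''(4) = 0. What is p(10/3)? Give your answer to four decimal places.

With m_i denoting the second derivative at x_i, h_i = 1, 2, 2, and Δ_i = (y_(i+1) − y_i)/h_i = 2, 4, -6:
  1·m_0 + 6·m_1 + 2·m_2 = 6(Δ_1 - Δ_0) = 12
  2·m_1 + 8·m_2 + 2·m_3 = 6(Δ_2 - Δ_1) = -60
Natural end conditions: m_0 = m_3 = 0.
Forward elimination and back-substitution give m_0 = 0, m_1 = 54/11, m_2 = -96/11, m_3 = 0.
On [2, 4], p(x) = 8 - 2/11·(x - 2) - 48/11·(x - 2)² + 8/11·(x - 2)³.
With (x - 2) = 4/3: p(10/3) = 512/297.

1.7239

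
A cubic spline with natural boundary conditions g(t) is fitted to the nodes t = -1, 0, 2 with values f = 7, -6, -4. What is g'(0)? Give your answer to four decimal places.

-8.3333

Let M_i = g''(x_i). Step sizes h_i = 1, 2; slopes of the chords Δ_i = (y_(i+1) - y_i)/h_i = -13, 1.
  1·M_0 + 6·M_1 + 2·M_2 = 6(Δ_1 - Δ_0) = 84
Natural end conditions: M_0 = M_2 = 0.
Solving: M_0 = 0, M_1 = 14, M_2 = 0.
On [0, 2], g'(t) = b_1 + 2c_1·t + 3d_1·t² with b_1 = Δ_1 - h_1(2M_1 + M_2)/6 = -25/3, c_1 = M_1/2 = 7, d_1 = (M_2 - M_1)/(6h_1) = -7/6. So g'(0) = -25/3.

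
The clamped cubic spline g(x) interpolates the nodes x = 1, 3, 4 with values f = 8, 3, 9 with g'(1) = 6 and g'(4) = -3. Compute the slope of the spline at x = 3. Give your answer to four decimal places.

Put σ_i = g'' at the i-th knot. Here h = (2, 1) and Δ = (-5/2, 6), so the interior equations h_(i-1)·σ_(i-1) + 2(h_(i-1)+h_i)·σ_i + h_i·σ_(i+1) = 6(Δ_i − Δ_(i-1)) read
  2·σ_0 + 6·σ_1 + 1·σ_2 = 6(Δ_1 - Δ_0) = 51
Clamped end conditions give two more equations: 2h_0·σ_0 + h_0·σ_1 = 6(Δ_0 - g'(1)) = -51 and h_1·σ_1 + 2h_1·σ_2 = 6(g'(4) - Δ_1) = -54.
Solving the tridiagonal system: σ_0 = -97/4, σ_1 = 23, σ_2 = -77/2.
On [3, 4], g'(x) = b_1 + 2c_1·(x - 3) + 3d_1·(x - 3)² with b_1 = Δ_1 - h_1(2σ_1 + σ_2)/6 = 19/4, c_1 = σ_1/2 = 23/2, d_1 = (σ_2 - σ_1)/(6h_1) = -41/4. So g'(3) = 19/4.

4.7500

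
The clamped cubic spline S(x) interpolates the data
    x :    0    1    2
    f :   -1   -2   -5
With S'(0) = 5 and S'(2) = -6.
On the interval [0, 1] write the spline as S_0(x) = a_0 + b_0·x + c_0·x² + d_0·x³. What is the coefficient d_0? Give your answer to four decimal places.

With M_i denoting the second derivative at x_i, h_i = 1, 1, and Δ_i = (y_(i+1) − y_i)/h_i = -1, -3:
  1·M_0 + 4·M_1 + 1·M_2 = 6(Δ_1 - Δ_0) = -12
Clamped end conditions give two more equations: 2h_0·M_0 + h_0·M_1 = 6(Δ_0 - S'(0)) = -36 and h_1·M_1 + 2h_1·M_2 = 6(S'(2) - Δ_1) = -18.
Solving: M_0 = -41/2, M_1 = 5, M_2 = -23/2.
On [0, 1], with S_0(x) = a_0 + b_0·x + c_0·x² + d_0·x³: c_0 = M_0/2 = -41/4, d_0 = (M_1 - M_0)/(6h_0) = 17/4, b_0 = Δ_0 - h_0(2M_0 + M_1)/6 = 5.

4.2500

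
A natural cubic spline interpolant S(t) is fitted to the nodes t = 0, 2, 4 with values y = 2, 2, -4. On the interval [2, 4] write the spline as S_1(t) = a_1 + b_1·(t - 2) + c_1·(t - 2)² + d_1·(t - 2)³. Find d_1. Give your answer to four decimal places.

Write M_i for S''(x_i). With h_i = 2, 2 and divided differences Δ_i = 0, -3, the continuity of S' gives the tridiagonal system
  2·M_0 + 8·M_1 + 2·M_2 = 6(Δ_1 - Δ_0) = -18
Natural end conditions: M_0 = M_2 = 0.
Forward elimination and back-substitution give M_0 = 0, M_1 = -9/4, M_2 = 0.
On [2, 4], with S_1(t) = a_1 + b_1·(t - 2) + c_1·(t - 2)² + d_1·(t - 2)³: c_1 = M_1/2 = -9/8, d_1 = (M_2 - M_1)/(6h_1) = 3/16, b_1 = Δ_1 - h_1(2M_1 + M_2)/6 = -3/2.

0.1875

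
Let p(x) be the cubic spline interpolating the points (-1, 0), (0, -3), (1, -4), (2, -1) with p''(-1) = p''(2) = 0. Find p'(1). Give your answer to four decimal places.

Write σ_i for p''(x_i). With h_i = 1, 1, 1 and divided differences Δ_i = -3, -1, 3, the continuity of p' gives the tridiagonal system
  1·σ_0 + 4·σ_1 + 1·σ_2 = 6(Δ_1 - Δ_0) = 12
  1·σ_1 + 4·σ_2 + 1·σ_3 = 6(Δ_2 - Δ_1) = 24
Natural end conditions: σ_0 = σ_3 = 0.
Forward elimination and back-substitution give σ_0 = 0, σ_1 = 8/5, σ_2 = 28/5, σ_3 = 0.
On [1, 2], p'(x) = b_2 + 2c_2·(x - 1) + 3d_2·(x - 1)² with b_2 = Δ_2 - h_2(2σ_2 + σ_3)/6 = 17/15, c_2 = σ_2/2 = 14/5, d_2 = (σ_3 - σ_2)/(6h_2) = -14/15. So p'(1) = 17/15.

1.1333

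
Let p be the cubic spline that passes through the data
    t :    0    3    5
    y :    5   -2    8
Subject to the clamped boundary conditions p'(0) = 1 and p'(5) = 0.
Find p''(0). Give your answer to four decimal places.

Write σ_i for p''(x_i). With h_i = 3, 2 and divided differences Δ_i = -7/3, 5, the continuity of p' gives the tridiagonal system
  3·σ_0 + 10·σ_1 + 2·σ_2 = 6(Δ_1 - Δ_0) = 44
Clamped end conditions give two more equations: 2h_0·σ_0 + h_0·σ_1 = 6(Δ_0 - p'(0)) = -20 and h_1·σ_1 + 2h_1·σ_2 = 6(p'(5) - Δ_1) = -30.
Hence σ_0 = -119/15, σ_1 = 46/5, σ_2 = -121/10.

-7.9333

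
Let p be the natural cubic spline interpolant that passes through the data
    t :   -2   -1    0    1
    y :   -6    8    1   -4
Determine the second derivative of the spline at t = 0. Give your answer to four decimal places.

Put M_i = p'' at the i-th knot. Here h = (1, 1, 1) and Δ = (14, -7, -5), so the interior equations h_(i-1)·M_(i-1) + 2(h_(i-1)+h_i)·M_i + h_i·M_(i+1) = 6(Δ_i − Δ_(i-1)) read
  1·M_0 + 4·M_1 + 1·M_2 = 6(Δ_1 - Δ_0) = -126
  1·M_1 + 4·M_2 + 1·M_3 = 6(Δ_2 - Δ_1) = 12
Natural end conditions: M_0 = M_3 = 0.
Solving: M_0 = 0, M_1 = -172/5, M_2 = 58/5, M_3 = 0.

11.6000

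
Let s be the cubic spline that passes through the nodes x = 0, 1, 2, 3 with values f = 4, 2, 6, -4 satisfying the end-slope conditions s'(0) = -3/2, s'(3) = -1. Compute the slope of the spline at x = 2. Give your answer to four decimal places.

Let σ_i = s''(x_i). Step sizes h_i = 1, 1, 1; slopes of the chords Δ_i = (y_(i+1) - y_i)/h_i = -2, 4, -10.
  1·σ_0 + 4·σ_1 + 1·σ_2 = 6(Δ_1 - Δ_0) = 36
  1·σ_1 + 4·σ_2 + 1·σ_3 = 6(Δ_2 - Δ_1) = -84
Clamped end conditions give two more equations: 2h_0·σ_0 + h_0·σ_1 = 6(Δ_0 - s'(0)) = -3 and h_2·σ_2 + 2h_2·σ_3 = 6(s'(3) - Δ_2) = 54.
Solving: σ_0 = -184/15, σ_1 = 323/15, σ_2 = -568/15, σ_3 = 689/15.
On [2, 3], s'(x) = b_2 + 2c_2·(x - 2) + 3d_2·(x - 2)² with b_2 = Δ_2 - h_2(2σ_2 + σ_3)/6 = -151/30, c_2 = σ_2/2 = -284/15, d_2 = (σ_3 - σ_2)/(6h_2) = 419/30. So s'(2) = -151/30.

-5.0333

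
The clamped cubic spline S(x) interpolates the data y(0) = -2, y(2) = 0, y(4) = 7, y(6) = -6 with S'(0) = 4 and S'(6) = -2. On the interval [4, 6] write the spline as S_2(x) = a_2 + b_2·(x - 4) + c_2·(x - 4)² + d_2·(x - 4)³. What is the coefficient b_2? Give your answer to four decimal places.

-2.5000

Let σ_i = S''(x_i). Step sizes h_i = 2, 2, 2; slopes of the chords Δ_i = (y_(i+1) - y_i)/h_i = 1, 7/2, -13/2.
  2·σ_0 + 8·σ_1 + 2·σ_2 = 6(Δ_1 - Δ_0) = 15
  2·σ_1 + 8·σ_2 + 2·σ_3 = 6(Δ_2 - Δ_1) = -60
Clamped end conditions give two more equations: 2h_0·σ_0 + h_0·σ_1 = 6(Δ_0 - S'(0)) = -18 and h_2·σ_2 + 2h_2·σ_3 = 6(S'(6) - Δ_2) = 27.
Forward elimination and back-substitution give σ_0 = -8, σ_1 = 7, σ_2 = -25/2, σ_3 = 13.
On [4, 6], with S_2(x) = a_2 + b_2·(x - 4) + c_2·(x - 4)² + d_2·(x - 4)³: c_2 = σ_2/2 = -25/4, d_2 = (σ_3 - σ_2)/(6h_2) = 17/8, b_2 = Δ_2 - h_2(2σ_2 + σ_3)/6 = -5/2.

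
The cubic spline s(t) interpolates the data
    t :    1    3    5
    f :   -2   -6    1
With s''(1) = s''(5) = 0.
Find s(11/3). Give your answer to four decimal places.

Write σ_i for s''(x_i). With h_i = 2, 2 and divided differences Δ_i = -2, 7/2, the continuity of s' gives the tridiagonal system
  2·σ_0 + 8·σ_1 + 2·σ_2 = 6(Δ_1 - Δ_0) = 33
Natural end conditions: σ_0 = σ_2 = 0.
Solving: σ_0 = 0, σ_1 = 33/8, σ_2 = 0.
On [3, 5], s(t) = -6 + 3/4·(t - 3) + 33/16·(t - 3)² - 11/32·(t - 3)³.
With (t - 3) = 2/3: s(11/3) = -253/54.

-4.6852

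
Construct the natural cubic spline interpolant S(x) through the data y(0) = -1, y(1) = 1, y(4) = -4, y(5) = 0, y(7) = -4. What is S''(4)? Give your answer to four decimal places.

Write M_i for S''(x_i). With h_i = 1, 3, 1, 2 and divided differences Δ_i = 2, -5/3, 4, -2, the continuity of S' gives the tridiagonal system
  1·M_0 + 8·M_1 + 3·M_2 = 6(Δ_1 - Δ_0) = -22
  3·M_1 + 8·M_2 + 1·M_3 = 6(Δ_2 - Δ_1) = 34
  1·M_2 + 6·M_3 + 2·M_4 = 6(Δ_3 - Δ_2) = -36
Natural end conditions: M_0 = M_4 = 0.
Forward elimination and back-substitution give M_0 = 0, M_1 = -877/161, M_2 = 1158/161, M_3 = -1159/161, M_4 = 0.

7.1925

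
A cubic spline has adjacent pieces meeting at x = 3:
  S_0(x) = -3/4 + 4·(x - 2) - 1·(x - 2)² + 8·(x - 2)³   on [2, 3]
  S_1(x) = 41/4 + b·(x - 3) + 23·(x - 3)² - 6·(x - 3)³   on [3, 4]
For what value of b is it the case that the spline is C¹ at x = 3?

26

S_0'(x) = 4 - 2·(x - 2) + 24·(x - 2)², so S_0'(3) = 26. On the right, S_1'(3) = b, so b = 26.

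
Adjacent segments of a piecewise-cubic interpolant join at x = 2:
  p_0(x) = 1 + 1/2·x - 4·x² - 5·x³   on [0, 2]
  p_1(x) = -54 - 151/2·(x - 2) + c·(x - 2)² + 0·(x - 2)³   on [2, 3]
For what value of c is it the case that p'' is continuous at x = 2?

p_0''(x) = -8 - 30·x, so p_0''(2) = -68. On the right, p_1''(2) = 2c, so c = -34.

-34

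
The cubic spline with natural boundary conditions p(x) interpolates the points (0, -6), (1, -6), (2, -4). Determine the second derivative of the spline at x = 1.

Let m_i = p''(x_i). Step sizes h_i = 1, 1; slopes of the chords Δ_i = (y_(i+1) - y_i)/h_i = 0, 2.
  1·m_0 + 4·m_1 + 1·m_2 = 6(Δ_1 - Δ_0) = 12
Natural end conditions: m_0 = m_2 = 0.
Hence m_0 = 0, m_1 = 3, m_2 = 0.

3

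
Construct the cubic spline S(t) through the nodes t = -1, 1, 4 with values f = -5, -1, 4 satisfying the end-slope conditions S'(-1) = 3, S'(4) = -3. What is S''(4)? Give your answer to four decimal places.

-5.6667

Write σ_i for S''(x_i). With h_i = 2, 3 and divided differences Δ_i = 2, 5/3, the continuity of S' gives the tridiagonal system
  2·σ_0 + 10·σ_1 + 3·σ_2 = 6(Δ_1 - Δ_0) = -2
Clamped end conditions give two more equations: 2h_0·σ_0 + h_0·σ_1 = 6(Δ_0 - S'(-1)) = -6 and h_1·σ_1 + 2h_1·σ_2 = 6(S'(4) - Δ_1) = -28.
Solving the tridiagonal system: σ_0 = -5/2, σ_1 = 2, σ_2 = -17/3.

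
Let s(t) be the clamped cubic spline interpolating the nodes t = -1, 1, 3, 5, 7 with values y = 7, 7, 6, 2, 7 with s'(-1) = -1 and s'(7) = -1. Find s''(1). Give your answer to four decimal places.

Put M_i = s'' at the i-th knot. Here h = (2, 2, 2, 2) and Δ = (0, -1/2, -2, 5/2), so the interior equations h_(i-1)·M_(i-1) + 2(h_(i-1)+h_i)·M_i + h_i·M_(i+1) = 6(Δ_i − Δ_(i-1)) read
  2·M_0 + 8·M_1 + 2·M_2 = 6(Δ_1 - Δ_0) = -3
  2·M_1 + 8·M_2 + 2·M_3 = 6(Δ_2 - Δ_1) = -9
  2·M_2 + 8·M_3 + 2·M_4 = 6(Δ_3 - Δ_2) = 27
Clamped end conditions give two more equations: 2h_0·M_0 + h_0·M_1 = 6(Δ_0 - s'(-1)) = 6 and h_3·M_3 + 2h_3·M_4 = 6(s'(7) - Δ_3) = -21.
Forward elimination and back-substitution give M_0 = 87/56, M_1 = -3/28, M_2 = -21/8, M_3 = 171/28, M_4 = -465/56.

-0.1071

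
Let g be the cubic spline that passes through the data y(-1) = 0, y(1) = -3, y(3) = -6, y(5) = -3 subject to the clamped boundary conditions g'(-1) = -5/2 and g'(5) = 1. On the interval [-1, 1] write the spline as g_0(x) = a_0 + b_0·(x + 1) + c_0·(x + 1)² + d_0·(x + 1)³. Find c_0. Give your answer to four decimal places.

Let m_i = g''(x_i). Step sizes h_i = 2, 2, 2; slopes of the chords Δ_i = (y_(i+1) - y_i)/h_i = -3/2, -3/2, 3/2.
  2·m_0 + 8·m_1 + 2·m_2 = 6(Δ_1 - Δ_0) = 0
  2·m_1 + 8·m_2 + 2·m_3 = 6(Δ_2 - Δ_1) = 18
Clamped end conditions give two more equations: 2h_0·m_0 + h_0·m_1 = 6(Δ_0 - g'(-1)) = 6 and h_2·m_2 + 2h_2·m_3 = 6(g'(5) - Δ_2) = -3.
Forward elimination and back-substitution give m_0 = 13/6, m_1 = -4/3, m_2 = 19/6, m_3 = -7/3.
On [-1, 1], with g_0(x) = a_0 + b_0·(x + 1) + c_0·(x + 1)² + d_0·(x + 1)³: c_0 = m_0/2 = 13/12, d_0 = (m_1 - m_0)/(6h_0) = -7/24, b_0 = Δ_0 - h_0(2m_0 + m_1)/6 = -5/2.

1.0833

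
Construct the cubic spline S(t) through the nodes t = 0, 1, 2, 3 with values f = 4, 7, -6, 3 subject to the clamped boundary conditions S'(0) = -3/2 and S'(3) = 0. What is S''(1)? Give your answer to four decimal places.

-48.2000

Put σ_i = S'' at the i-th knot. Here h = (1, 1, 1) and Δ = (3, -13, 9), so the interior equations h_(i-1)·σ_(i-1) + 2(h_(i-1)+h_i)·σ_i + h_i·σ_(i+1) = 6(Δ_i − Δ_(i-1)) read
  1·σ_0 + 4·σ_1 + 1·σ_2 = 6(Δ_1 - Δ_0) = -96
  1·σ_1 + 4·σ_2 + 1·σ_3 = 6(Δ_2 - Δ_1) = 132
Clamped end conditions give two more equations: 2h_0·σ_0 + h_0·σ_1 = 6(Δ_0 - S'(0)) = 27 and h_2·σ_2 + 2h_2·σ_3 = 6(S'(3) - Δ_2) = -54.
Hence σ_0 = 188/5, σ_1 = -241/5, σ_2 = 296/5, σ_3 = -283/5.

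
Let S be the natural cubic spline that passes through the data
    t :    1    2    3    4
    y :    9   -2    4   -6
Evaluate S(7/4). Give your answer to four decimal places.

Let σ_i = S''(x_i). Step sizes h_i = 1, 1, 1; slopes of the chords Δ_i = (y_(i+1) - y_i)/h_i = -11, 6, -10.
  1·σ_0 + 4·σ_1 + 1·σ_2 = 6(Δ_1 - Δ_0) = 102
  1·σ_1 + 4·σ_2 + 1·σ_3 = 6(Δ_2 - Δ_1) = -96
Natural end conditions: σ_0 = σ_3 = 0.
Solving: σ_0 = 0, σ_1 = 168/5, σ_2 = -162/5, σ_3 = 0.
On [1, 2], S(t) = 9 - 83/5·(t - 1) + 0·(t - 1)² + 28/5·(t - 1)³.
With (t - 1) = 3/4: S(7/4) = -87/80.

-1.0875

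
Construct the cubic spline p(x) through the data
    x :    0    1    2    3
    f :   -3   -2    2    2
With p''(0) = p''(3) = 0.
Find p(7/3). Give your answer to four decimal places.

2.4691

Let m_i = p''(x_i). Step sizes h_i = 1, 1, 1; slopes of the chords Δ_i = (y_(i+1) - y_i)/h_i = 1, 4, 0.
  1·m_0 + 4·m_1 + 1·m_2 = 6(Δ_1 - Δ_0) = 18
  1·m_1 + 4·m_2 + 1·m_3 = 6(Δ_2 - Δ_1) = -24
Natural end conditions: m_0 = m_3 = 0.
Hence m_0 = 0, m_1 = 32/5, m_2 = -38/5, m_3 = 0.
On [2, 3], p(x) = 2 + 38/15·(x - 2) - 19/5·(x - 2)² + 19/15·(x - 2)³.
With (x - 2) = 1/3: p(7/3) = 200/81.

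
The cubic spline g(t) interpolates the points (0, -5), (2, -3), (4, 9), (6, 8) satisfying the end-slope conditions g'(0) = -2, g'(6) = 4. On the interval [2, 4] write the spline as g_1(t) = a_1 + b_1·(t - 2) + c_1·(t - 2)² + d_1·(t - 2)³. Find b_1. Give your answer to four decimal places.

Put σ_i = g'' at the i-th knot. Here h = (2, 2, 2) and Δ = (1, 6, -1/2), so the interior equations h_(i-1)·σ_(i-1) + 2(h_(i-1)+h_i)·σ_i + h_i·σ_(i+1) = 6(Δ_i − Δ_(i-1)) read
  2·σ_0 + 8·σ_1 + 2·σ_2 = 6(Δ_1 - Δ_0) = 30
  2·σ_1 + 8·σ_2 + 2·σ_3 = 6(Δ_2 - Δ_1) = -39
Clamped end conditions give two more equations: 2h_0·σ_0 + h_0·σ_1 = 6(Δ_0 - g'(0)) = 18 and h_2·σ_2 + 2h_2·σ_3 = 6(g'(6) - Δ_2) = 27.
Solving: σ_0 = 17/10, σ_1 = 28/5, σ_2 = -91/10, σ_3 = 113/10.
On [2, 4], with g_1(t) = a_1 + b_1·(t - 2) + c_1·(t - 2)² + d_1·(t - 2)³: c_1 = σ_1/2 = 14/5, d_1 = (σ_2 - σ_1)/(6h_1) = -49/40, b_1 = Δ_1 - h_1(2σ_1 + σ_2)/6 = 53/10.

5.3000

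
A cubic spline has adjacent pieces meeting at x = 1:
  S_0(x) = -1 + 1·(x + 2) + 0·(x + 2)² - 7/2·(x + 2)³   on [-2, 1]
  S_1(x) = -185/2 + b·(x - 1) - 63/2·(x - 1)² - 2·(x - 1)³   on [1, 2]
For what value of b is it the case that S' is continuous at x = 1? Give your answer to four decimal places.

S_0'(x) = 1 + 0·(x + 2) - 21/2·(x + 2)², so S_0'(1) = -187/2. On the right, S_1'(1) = b, so b = -187/2.

-93.5000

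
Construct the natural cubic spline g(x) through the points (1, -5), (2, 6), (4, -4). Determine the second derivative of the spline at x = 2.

-16

Let m_i = g''(x_i). Step sizes h_i = 1, 2; slopes of the chords Δ_i = (y_(i+1) - y_i)/h_i = 11, -5.
  1·m_0 + 6·m_1 + 2·m_2 = 6(Δ_1 - Δ_0) = -96
Natural end conditions: m_0 = m_2 = 0.
Hence m_0 = 0, m_1 = -16, m_2 = 0.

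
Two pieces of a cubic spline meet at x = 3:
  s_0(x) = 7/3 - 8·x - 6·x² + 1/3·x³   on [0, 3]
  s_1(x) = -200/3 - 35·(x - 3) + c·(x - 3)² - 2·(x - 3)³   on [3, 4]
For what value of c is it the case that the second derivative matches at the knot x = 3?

-3

s_0''(x) = -12 + 2·x, so s_0''(3) = -6. On the right, s_1''(3) = 2c, so c = -3.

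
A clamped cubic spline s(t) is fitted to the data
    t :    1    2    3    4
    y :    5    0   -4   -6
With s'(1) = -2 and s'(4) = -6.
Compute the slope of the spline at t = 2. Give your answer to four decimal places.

-5.8667

Write M_i for s''(x_i). With h_i = 1, 1, 1 and divided differences Δ_i = -5, -4, -2, the continuity of s' gives the tridiagonal system
  1·M_0 + 4·M_1 + 1·M_2 = 6(Δ_1 - Δ_0) = 6
  1·M_1 + 4·M_2 + 1·M_3 = 6(Δ_2 - Δ_1) = 12
Clamped end conditions give two more equations: 2h_0·M_0 + h_0·M_1 = 6(Δ_0 - s'(1)) = -18 and h_2·M_2 + 2h_2·M_3 = 6(s'(4) - Δ_2) = -24.
Solving: M_0 = -154/15, M_1 = 38/15, M_2 = 92/15, M_3 = -226/15.
On [2, 3], s'(t) = b_1 + 2c_1·(t - 2) + 3d_1·(t - 2)² with b_1 = Δ_1 - h_1(2M_1 + M_2)/6 = -88/15, c_1 = M_1/2 = 19/15, d_1 = (M_2 - M_1)/(6h_1) = 3/5. So s'(2) = -88/15.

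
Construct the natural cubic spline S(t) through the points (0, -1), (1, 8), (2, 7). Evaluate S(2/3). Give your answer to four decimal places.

5.9259

Write M_i for S''(x_i). With h_i = 1, 1 and divided differences Δ_i = 9, -1, the continuity of S' gives the tridiagonal system
  1·M_0 + 4·M_1 + 1·M_2 = 6(Δ_1 - Δ_0) = -60
Natural end conditions: M_0 = M_2 = 0.
Forward elimination and back-substitution give M_0 = 0, M_1 = -15, M_2 = 0.
On [0, 1], S(t) = -1 + 23/2·t + 0·t² - 5/2·t³.
With t = 2/3: S(2/3) = 160/27.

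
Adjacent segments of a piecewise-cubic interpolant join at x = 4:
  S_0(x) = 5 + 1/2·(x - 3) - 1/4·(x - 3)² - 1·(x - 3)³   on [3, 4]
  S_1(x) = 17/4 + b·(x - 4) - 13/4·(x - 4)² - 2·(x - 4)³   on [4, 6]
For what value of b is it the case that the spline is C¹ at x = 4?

-3

S_0'(x) = 1/2 - 1/2·(x - 3) - 3·(x - 3)², so S_0'(4) = -3. On the right, S_1'(4) = b, so b = -3.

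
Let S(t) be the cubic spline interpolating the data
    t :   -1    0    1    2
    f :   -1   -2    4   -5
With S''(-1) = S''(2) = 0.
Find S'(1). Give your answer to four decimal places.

With m_i denoting the second derivative at x_i, h_i = 1, 1, 1, and Δ_i = (y_(i+1) − y_i)/h_i = -1, 6, -9:
  1·m_0 + 4·m_1 + 1·m_2 = 6(Δ_1 - Δ_0) = 42
  1·m_1 + 4·m_2 + 1·m_3 = 6(Δ_2 - Δ_1) = -90
Natural end conditions: m_0 = m_3 = 0.
Solving the tridiagonal system: m_0 = 0, m_1 = 86/5, m_2 = -134/5, m_3 = 0.
On [1, 2], S'(t) = b_2 + 2c_2·(t - 1) + 3d_2·(t - 1)² with b_2 = Δ_2 - h_2(2m_2 + m_3)/6 = -1/15, c_2 = m_2/2 = -67/5, d_2 = (m_3 - m_2)/(6h_2) = 67/15. So S'(1) = -1/15.

-0.0667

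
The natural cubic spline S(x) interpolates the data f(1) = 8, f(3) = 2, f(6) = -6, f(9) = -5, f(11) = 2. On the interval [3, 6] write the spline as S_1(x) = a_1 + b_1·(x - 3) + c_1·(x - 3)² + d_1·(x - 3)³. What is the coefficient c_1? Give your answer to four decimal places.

-0.0721

Write M_i for S''(x_i). With h_i = 2, 3, 3, 2 and divided differences Δ_i = -3, -8/3, 1/3, 7/2, the continuity of S' gives the tridiagonal system
  2·M_0 + 10·M_1 + 3·M_2 = 6(Δ_1 - Δ_0) = 2
  3·M_1 + 12·M_2 + 3·M_3 = 6(Δ_2 - Δ_1) = 18
  3·M_2 + 10·M_3 + 2·M_4 = 6(Δ_3 - Δ_2) = 19
Natural end conditions: M_0 = M_4 = 0.
Solving: M_0 = 0, M_1 = -49/340, M_2 = 39/34, M_3 = 529/340, M_4 = 0.
On [3, 6], with S_1(x) = a_1 + b_1·(x - 3) + c_1·(x - 3)² + d_1·(x - 3)³: c_1 = M_1/2 = -49/680, d_1 = (M_2 - M_1)/(6h_1) = 439/6120, b_1 = Δ_1 - h_1(2M_1 + M_2)/6 = -1579/510.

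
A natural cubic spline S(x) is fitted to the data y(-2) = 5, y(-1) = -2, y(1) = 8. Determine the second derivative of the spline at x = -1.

12

Let m_i = S''(x_i). Step sizes h_i = 1, 2; slopes of the chords Δ_i = (y_(i+1) - y_i)/h_i = -7, 5.
  1·m_0 + 6·m_1 + 2·m_2 = 6(Δ_1 - Δ_0) = 72
Natural end conditions: m_0 = m_2 = 0.
Forward elimination and back-substitution give m_0 = 0, m_1 = 12, m_2 = 0.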